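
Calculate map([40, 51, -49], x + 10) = 40+10=50, 51+10=61, -49+10=-39
= [50, 61, -39]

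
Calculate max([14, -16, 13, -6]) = 14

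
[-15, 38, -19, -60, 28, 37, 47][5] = 37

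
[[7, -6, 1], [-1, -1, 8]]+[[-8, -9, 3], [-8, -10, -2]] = [[-1, -15, 4], [-9, -11, 6]]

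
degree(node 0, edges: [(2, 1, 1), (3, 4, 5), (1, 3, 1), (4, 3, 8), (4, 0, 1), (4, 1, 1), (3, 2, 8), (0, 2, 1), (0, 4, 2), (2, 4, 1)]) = 3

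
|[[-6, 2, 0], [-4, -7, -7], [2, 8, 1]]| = -314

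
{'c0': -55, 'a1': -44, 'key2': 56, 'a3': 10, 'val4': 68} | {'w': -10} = {'c0': -55, 'a1': -44, 'key2': 56, 'a3': 10, 'val4': 68, 'w': -10}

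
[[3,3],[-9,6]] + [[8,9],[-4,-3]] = [[11, 12], [-13, 3]]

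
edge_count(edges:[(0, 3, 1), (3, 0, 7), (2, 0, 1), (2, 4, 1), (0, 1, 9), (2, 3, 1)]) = 6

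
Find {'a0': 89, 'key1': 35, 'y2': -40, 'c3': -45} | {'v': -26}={'a0': 89, 'key1': 35, 'y2': -40, 'c3': -45, 'v': -26}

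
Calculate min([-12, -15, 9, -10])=-15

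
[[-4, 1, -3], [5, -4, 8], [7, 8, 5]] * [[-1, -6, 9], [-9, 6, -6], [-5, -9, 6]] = [[10, 57, -60], [-9, -126, 117], [-104, -39, 45]]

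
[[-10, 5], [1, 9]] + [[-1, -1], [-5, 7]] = [[-11, 4], [-4, 16]]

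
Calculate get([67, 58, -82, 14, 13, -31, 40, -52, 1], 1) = 58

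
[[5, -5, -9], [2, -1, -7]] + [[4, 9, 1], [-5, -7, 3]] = [[9, 4, -8], [-3, -8, -4]]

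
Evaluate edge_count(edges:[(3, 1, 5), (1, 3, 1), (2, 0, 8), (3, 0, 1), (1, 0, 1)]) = 5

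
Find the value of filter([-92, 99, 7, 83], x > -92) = keep x where x > -92: -92✗, 99✓, 7✓, 83✓
= [99, 7, 83]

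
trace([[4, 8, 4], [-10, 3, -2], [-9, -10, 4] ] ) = 11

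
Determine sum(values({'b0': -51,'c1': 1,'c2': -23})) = -73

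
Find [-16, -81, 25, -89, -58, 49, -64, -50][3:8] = [-89, -58, 49, -64, -50]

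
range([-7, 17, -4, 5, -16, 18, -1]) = 34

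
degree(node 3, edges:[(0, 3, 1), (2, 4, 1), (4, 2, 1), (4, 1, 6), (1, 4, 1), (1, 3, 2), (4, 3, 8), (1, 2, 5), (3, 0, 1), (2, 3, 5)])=incident: (0,3), (1,3), (4,3), (3,0), (2,3)
= 5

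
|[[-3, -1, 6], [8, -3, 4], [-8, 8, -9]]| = (1)*(-3)*det([[-3, 4], [8, -9]]) + (-1)*(-1)*det([[8, 4], [-8, -9]]) + (1)*(6)*det([[8, -3], [-8, 8]])
= 15 + -40 + 240
= 215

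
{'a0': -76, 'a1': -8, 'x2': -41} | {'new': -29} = {'a0': -76, 'a1': -8, 'x2': -41, 'new': -29}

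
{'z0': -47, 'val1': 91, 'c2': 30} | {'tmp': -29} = {'z0': -47, 'val1': 91, 'c2': 30, 'tmp': -29}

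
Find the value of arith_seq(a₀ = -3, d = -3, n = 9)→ [-3, -6, -9, -12, -15, -18, -21, -24, -27]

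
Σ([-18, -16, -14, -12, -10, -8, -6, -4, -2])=(-18) + (-16) + (-14) + (-12) + (-10) + (-8) + (-6) + (-4) + (-2)
= -90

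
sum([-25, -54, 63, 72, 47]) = (-25) + (-54) + 63 + 72 + 47
= 103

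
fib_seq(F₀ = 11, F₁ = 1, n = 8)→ F_2 = F_1 + F_0 = 12
F_3 = F_2 + F_1 = 13
F_4 = F_3 + F_2 = 25
...
= [11, 1, 12, 13, 25, 38, 63, 101]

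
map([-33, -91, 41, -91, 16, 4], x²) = [1089, 8281, 1681, 8281, 256, 16]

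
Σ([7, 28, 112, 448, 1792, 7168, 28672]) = 7 + 28 + 112 + 448 + 1792 + 7168 + 28672
= 38227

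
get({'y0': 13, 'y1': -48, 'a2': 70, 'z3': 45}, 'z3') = 45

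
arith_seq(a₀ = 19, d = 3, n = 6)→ [19, 22, 25, 28, 31, 34]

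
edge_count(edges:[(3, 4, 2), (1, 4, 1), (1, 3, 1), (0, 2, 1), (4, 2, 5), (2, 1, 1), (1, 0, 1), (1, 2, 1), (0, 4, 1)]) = 9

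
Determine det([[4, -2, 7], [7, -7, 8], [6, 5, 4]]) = (1)*(4)*det([[-7, 8], [5, 4]]) + (-1)*(-2)*det([[7, 8], [6, 4]]) + (1)*(7)*det([[7, -7], [6, 5]])
= -272 + -40 + 539
= 227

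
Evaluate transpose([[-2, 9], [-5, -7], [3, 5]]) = [[-2, -5, 3], [9, -7, 5]]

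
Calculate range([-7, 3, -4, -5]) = 10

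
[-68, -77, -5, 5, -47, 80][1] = -77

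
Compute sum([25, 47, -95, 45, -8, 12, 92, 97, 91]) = 25 + 47 + (-95) + 45 + (-8) + 12 + 92 + 97 + 91
= 306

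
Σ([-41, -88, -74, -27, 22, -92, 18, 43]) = (-41) + (-88) + (-74) + (-27) + 22 + (-92) + 18 + 43
= -239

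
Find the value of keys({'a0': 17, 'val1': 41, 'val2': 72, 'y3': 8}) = ['a0', 'val1', 'val2', 'y3']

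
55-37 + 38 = 56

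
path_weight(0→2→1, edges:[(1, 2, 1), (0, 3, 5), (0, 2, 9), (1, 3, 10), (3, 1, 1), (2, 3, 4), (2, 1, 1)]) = w(0→2)=9 + w(2→1)=1
= 10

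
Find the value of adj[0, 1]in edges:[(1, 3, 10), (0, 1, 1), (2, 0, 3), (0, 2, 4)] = 1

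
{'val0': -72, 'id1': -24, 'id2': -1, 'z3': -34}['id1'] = -24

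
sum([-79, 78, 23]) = (-79) + 78 + 23
= 22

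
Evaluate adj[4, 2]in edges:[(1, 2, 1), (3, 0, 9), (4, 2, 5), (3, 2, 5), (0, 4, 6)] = 5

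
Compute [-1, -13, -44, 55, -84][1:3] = [-13, -44]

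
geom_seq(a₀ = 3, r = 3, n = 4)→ [3, 9, 27, 81]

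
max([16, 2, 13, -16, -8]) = 16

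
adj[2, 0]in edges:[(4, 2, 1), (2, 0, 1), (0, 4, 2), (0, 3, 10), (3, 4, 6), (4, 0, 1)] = 1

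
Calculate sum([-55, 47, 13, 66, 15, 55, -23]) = 118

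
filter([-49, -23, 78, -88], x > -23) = [78]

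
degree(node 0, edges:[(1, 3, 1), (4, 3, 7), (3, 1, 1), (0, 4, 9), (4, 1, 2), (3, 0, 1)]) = incident: (0,4), (3,0)
= 2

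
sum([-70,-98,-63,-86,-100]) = (-70) + (-98) + (-63) + (-86) + (-100)
= -417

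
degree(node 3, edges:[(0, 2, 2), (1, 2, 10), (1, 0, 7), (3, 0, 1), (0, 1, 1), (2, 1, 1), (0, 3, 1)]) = 2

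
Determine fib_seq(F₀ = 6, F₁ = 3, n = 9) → F_2 = F_1 + F_0 = 9
F_3 = F_2 + F_1 = 12
F_4 = F_3 + F_2 = 21
...
= [6, 3, 9, 12, 21, 33, 54, 87, 141]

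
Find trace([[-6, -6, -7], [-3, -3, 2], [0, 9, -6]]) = -15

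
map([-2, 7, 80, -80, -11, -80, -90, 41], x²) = [4, 49, 6400, 6400, 121, 6400, 8100, 1681]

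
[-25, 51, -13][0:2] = [-25, 51]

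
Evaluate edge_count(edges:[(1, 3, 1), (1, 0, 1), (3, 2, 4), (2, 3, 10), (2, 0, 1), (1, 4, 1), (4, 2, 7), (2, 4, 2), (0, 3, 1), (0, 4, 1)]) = 10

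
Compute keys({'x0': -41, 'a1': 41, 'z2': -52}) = ['x0', 'a1', 'z2']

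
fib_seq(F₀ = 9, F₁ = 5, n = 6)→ [9, 5, 14, 19, 33, 52]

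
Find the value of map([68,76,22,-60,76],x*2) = [136, 152, 44, -120, 152]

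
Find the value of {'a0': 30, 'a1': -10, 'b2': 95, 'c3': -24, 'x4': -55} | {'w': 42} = {'a0': 30, 'a1': -10, 'b2': 95, 'c3': -24, 'x4': -55, 'w': 42}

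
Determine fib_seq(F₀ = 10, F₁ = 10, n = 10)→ F_2 = F_1 + F_0 = 20
F_3 = F_2 + F_1 = 30
F_4 = F_3 + F_2 = 50
...
= [10, 10, 20, 30, 50, 80, 130, 210, 340, 550]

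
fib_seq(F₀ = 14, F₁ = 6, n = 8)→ F_2 = F_1 + F_0 = 20
F_3 = F_2 + F_1 = 26
F_4 = F_3 + F_2 = 46
...
= [14, 6, 20, 26, 46, 72, 118, 190]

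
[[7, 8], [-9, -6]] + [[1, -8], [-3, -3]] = [[8, 0], [-12, -9]]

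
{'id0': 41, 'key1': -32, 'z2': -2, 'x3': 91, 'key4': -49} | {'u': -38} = {'id0': 41, 'key1': -32, 'z2': -2, 'x3': 91, 'key4': -49, 'u': -38}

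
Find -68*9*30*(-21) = 385560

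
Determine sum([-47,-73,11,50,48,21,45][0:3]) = slice → [-47, -73, 11]
(-47) + (-73) + 11
= -109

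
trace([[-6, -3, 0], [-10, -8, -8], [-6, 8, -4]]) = -18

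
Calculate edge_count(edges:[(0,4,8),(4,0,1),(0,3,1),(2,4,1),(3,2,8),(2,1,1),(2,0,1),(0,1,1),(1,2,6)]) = 9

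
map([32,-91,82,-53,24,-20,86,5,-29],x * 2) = [64, -182, 164, -106, 48, -40, 172, 10, -58]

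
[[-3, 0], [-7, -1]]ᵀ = [[-3, -7], [0, -1]]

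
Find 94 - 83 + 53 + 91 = 155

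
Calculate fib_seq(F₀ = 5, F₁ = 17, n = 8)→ F_2 = F_1 + F_0 = 22
F_3 = F_2 + F_1 = 39
F_4 = F_3 + F_2 = 61
...
= [5, 17, 22, 39, 61, 100, 161, 261]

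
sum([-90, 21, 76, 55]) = 62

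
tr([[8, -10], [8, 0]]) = 8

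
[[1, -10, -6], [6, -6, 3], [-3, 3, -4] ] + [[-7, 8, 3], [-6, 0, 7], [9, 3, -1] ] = [[-6, -2, -3], [0, -6, 10], [6, 6, -5]]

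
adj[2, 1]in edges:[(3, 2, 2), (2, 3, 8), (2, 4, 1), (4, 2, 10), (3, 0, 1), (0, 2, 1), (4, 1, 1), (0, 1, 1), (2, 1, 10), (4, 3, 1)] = 10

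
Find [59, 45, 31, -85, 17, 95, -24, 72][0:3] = [59, 45, 31]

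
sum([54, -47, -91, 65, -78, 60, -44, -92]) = 54 + (-47) + (-91) + 65 + (-78) + 60 + (-44) + (-92)
= -173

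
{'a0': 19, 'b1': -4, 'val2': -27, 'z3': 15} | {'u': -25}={'a0': 19, 'b1': -4, 'val2': -27, 'z3': 15, 'u': -25}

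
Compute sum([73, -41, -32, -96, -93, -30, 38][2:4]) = slice → [-32, -96]
(-32) + (-96)
= -128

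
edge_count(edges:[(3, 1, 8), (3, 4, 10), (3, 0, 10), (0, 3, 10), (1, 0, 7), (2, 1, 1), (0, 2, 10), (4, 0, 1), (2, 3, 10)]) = 9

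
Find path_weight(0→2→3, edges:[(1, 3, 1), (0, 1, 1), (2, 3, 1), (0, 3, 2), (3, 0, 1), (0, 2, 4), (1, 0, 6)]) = 5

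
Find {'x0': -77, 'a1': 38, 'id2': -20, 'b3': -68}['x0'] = -77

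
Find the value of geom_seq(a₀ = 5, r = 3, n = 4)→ [5, 15, 45, 135]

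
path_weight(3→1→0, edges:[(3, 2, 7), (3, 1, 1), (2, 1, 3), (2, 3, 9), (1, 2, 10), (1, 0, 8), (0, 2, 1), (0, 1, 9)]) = 9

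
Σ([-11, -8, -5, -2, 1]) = -25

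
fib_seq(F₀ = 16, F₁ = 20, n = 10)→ F_2 = F_1 + F_0 = 36
F_3 = F_2 + F_1 = 56
F_4 = F_3 + F_2 = 92
...
= [16, 20, 36, 56, 92, 148, 240, 388, 628, 1016]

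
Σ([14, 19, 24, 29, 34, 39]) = 159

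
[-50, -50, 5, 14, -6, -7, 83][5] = -7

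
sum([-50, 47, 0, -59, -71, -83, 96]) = (-50) + 47 + 0 + (-59) + (-71) + (-83) + 96
= -120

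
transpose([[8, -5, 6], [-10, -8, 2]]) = [[8, -10], [-5, -8], [6, 2]]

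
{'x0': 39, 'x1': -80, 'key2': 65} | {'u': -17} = {'x0': 39, 'x1': -80, 'key2': 65, 'u': -17}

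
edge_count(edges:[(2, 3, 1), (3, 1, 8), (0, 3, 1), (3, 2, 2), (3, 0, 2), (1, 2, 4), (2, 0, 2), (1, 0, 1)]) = 8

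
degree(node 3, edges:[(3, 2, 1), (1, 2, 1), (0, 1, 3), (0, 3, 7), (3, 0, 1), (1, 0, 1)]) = incident: (3,2), (0,3), (3,0)
= 3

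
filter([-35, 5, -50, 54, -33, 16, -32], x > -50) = [-35, 5, 54, -33, 16, -32]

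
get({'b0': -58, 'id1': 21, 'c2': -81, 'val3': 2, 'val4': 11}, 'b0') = -58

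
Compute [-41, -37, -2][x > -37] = [-2]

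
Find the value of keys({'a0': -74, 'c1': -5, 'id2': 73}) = ['a0', 'c1', 'id2']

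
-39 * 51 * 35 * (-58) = 4037670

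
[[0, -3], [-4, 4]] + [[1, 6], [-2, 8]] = [[1, 3], [-6, 12]]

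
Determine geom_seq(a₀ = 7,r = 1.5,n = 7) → a_0 = 7*1.5^0 = 7.0
a_1 = 7*1.5^1 = 10.5
a_2 = 7*1.5^2 = 15.75
...
= [7.0, 10.5, 15.75, 23.625, 35.4375, 53.15625, 79.734375]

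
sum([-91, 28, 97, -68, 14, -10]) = (-91) + 28 + 97 + (-68) + 14 + (-10)
= -30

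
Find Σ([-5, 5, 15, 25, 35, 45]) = (-5) + 5 + 15 + 25 + 35 + 45
= 120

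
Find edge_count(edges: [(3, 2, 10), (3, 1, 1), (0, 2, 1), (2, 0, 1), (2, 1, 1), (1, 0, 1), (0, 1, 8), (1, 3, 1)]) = 8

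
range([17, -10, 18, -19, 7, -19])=37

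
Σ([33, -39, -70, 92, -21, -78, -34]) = -117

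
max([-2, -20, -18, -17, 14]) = 14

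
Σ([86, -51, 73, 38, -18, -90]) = 86 + (-51) + 73 + 38 + (-18) + (-90)
= 38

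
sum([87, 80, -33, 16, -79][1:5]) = slice → [80, -33, 16, -79]
80 + (-33) + 16 + (-79)
= -16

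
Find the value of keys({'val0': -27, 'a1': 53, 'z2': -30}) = ['val0', 'a1', 'z2']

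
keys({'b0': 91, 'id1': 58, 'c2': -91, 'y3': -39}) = ['b0', 'id1', 'c2', 'y3']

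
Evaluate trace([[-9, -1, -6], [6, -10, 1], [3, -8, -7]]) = diagonal: (-9) + (-10) + (-7)
= -26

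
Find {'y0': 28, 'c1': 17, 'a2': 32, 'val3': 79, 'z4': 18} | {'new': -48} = {'y0': 28, 'c1': 17, 'a2': 32, 'val3': 79, 'z4': 18, 'new': -48}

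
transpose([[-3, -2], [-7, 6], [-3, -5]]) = [[-3, -7, -3], [-2, 6, -5]]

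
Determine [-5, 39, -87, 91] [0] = -5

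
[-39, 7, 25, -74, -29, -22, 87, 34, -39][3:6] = [-74, -29, -22]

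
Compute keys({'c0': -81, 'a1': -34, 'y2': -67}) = ['c0', 'a1', 'y2']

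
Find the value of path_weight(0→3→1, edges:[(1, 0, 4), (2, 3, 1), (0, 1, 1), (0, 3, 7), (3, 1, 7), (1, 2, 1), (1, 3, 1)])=14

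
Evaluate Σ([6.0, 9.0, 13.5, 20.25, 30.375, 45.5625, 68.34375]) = 6.0 + 9.0 + 13.5 + 20.25 + 30.375 + 45.5625 + 68.34375
= 193.03125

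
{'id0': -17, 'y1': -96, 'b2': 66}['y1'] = -96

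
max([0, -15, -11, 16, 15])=16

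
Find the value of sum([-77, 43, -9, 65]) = (-77) + 43 + (-9) + 65
= 22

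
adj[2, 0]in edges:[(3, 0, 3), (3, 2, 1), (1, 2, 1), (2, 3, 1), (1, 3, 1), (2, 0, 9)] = 9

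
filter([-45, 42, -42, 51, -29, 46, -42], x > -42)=keep x where x > -42: -45✗, 42✓, -42✗, 51✓, -29✓, 46✓, -42✗
= [42, 51, -29, 46]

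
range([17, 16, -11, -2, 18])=29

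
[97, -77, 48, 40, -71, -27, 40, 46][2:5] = [48, 40, -71]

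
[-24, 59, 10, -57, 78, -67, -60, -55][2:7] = [10, -57, 78, -67, -60]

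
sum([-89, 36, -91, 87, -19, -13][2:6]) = -36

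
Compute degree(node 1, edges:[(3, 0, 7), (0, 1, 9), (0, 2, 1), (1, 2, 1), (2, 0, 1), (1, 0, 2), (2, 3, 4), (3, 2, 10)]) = incident: (0,1), (1,2), (1,0)
= 3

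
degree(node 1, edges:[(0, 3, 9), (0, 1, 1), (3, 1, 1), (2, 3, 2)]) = incident: (0,1), (3,1)
= 2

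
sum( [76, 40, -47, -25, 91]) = 76 + 40 + (-47) + (-25) + 91
= 135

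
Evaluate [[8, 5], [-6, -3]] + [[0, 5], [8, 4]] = [[8, 10], [2, 1]]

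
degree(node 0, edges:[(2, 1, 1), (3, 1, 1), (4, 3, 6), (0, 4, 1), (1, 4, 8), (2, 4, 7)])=incident: (0,4)
= 1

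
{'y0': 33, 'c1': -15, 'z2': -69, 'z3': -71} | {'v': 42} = {'y0': 33, 'c1': -15, 'z2': -69, 'z3': -71, 'v': 42}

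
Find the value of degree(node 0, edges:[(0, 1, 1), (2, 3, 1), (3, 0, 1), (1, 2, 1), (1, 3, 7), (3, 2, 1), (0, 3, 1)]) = 3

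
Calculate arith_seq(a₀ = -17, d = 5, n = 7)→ [-17, -12, -7, -2, 3, 8, 13]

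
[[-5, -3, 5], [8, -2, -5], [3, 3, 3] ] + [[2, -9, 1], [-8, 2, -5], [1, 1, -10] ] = [[-3, -12, 6], [0, 0, -10], [4, 4, -7]]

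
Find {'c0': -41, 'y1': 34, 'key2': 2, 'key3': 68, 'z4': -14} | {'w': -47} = {'c0': -41, 'y1': 34, 'key2': 2, 'key3': 68, 'z4': -14, 'w': -47}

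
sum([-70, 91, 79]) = (-70) + 91 + 79
= 100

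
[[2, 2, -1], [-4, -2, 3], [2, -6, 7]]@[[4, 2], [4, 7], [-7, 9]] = [[23, 9], [-45, 5], [-65, 25]]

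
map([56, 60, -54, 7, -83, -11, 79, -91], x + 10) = 56+10=66, 60+10=70, -54+10=-44, 7+10=17, -83+10=-73, -11+10=-1, 79+10=89, -91+10=-81
= [66, 70, -44, 17, -73, -1, 89, -81]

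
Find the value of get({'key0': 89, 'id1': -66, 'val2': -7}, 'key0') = 89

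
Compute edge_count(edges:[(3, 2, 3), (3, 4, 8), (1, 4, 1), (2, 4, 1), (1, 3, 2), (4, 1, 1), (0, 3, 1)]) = 7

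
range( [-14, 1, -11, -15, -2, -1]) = 16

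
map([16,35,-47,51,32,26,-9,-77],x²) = (16)²=256, (35)²=1225, (-47)²=2209, (51)²=2601, (32)²=1024, (26)²=676, (-9)²=81, (-77)²=5929
= [256, 1225, 2209, 2601, 1024, 676, 81, 5929]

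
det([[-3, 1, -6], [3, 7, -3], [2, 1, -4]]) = 147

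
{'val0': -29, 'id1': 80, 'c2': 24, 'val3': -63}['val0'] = -29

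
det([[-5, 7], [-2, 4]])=(-5)*(4) - (7)*(-2)
= -6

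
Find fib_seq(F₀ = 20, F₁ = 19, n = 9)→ F_2 = F_1 + F_0 = 39
F_3 = F_2 + F_1 = 58
F_4 = F_3 + F_2 = 97
...
= [20, 19, 39, 58, 97, 155, 252, 407, 659]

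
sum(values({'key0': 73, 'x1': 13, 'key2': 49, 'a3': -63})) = 73 + 13 + 49 + (-63)
= 72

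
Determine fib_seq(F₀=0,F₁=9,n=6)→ F_2 = F_1 + F_0 = 9
F_3 = F_2 + F_1 = 18
F_4 = F_3 + F_2 = 27
...
= [0, 9, 9, 18, 27, 45]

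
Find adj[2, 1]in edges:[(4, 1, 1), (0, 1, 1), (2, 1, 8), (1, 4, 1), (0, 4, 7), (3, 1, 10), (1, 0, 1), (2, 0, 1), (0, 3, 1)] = 8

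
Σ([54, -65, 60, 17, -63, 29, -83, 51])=54 + (-65) + 60 + 17 + (-63) + 29 + (-83) + 51
= 0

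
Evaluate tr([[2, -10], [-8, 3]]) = diagonal: 2 + 3
= 5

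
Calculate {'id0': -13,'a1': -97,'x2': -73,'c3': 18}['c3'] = 18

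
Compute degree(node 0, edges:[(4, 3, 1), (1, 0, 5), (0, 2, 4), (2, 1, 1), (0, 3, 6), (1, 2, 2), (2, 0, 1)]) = 4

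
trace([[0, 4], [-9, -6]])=-6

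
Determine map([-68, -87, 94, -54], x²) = [4624, 7569, 8836, 2916]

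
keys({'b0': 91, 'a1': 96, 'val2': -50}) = ['b0', 'a1', 'val2']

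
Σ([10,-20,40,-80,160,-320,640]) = 10 + -20 + 40 + -80 + 160 + -320 + 640
= 430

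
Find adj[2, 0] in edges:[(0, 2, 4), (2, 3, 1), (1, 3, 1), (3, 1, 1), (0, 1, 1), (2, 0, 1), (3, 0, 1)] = 1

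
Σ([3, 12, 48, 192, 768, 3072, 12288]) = 16383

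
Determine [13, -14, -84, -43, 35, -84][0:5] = [13, -14, -84, -43, 35]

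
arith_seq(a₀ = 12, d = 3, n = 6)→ [12, 15, 18, 21, 24, 27]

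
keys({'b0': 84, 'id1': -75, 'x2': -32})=['b0', 'id1', 'x2']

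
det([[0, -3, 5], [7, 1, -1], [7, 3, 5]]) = (1)*(0)*det([[1, -1], [3, 5]]) + (-1)*(-3)*det([[7, -1], [7, 5]]) + (1)*(5)*det([[7, 1], [7, 3]])
= 0 + 126 + 70
= 196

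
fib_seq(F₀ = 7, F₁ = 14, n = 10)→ F_2 = F_1 + F_0 = 21
F_3 = F_2 + F_1 = 35
F_4 = F_3 + F_2 = 56
...
= [7, 14, 21, 35, 56, 91, 147, 238, 385, 623]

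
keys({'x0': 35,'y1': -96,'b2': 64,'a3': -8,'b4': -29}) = ['x0', 'y1', 'b2', 'a3', 'b4']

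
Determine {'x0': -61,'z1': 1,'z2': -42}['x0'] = -61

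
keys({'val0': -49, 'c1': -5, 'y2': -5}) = ['val0', 'c1', 'y2']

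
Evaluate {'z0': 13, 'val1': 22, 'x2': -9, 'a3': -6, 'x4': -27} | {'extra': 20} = {'z0': 13, 'val1': 22, 'x2': -9, 'a3': -6, 'x4': -27, 'extra': 20}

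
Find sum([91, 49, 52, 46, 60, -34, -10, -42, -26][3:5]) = 106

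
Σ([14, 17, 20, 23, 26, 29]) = 129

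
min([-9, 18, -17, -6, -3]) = -17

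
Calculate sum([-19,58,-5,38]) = (-19) + 58 + (-5) + 38
= 72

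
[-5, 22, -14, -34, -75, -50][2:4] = [-14, -34]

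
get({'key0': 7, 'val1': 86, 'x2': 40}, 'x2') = 40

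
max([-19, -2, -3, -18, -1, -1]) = -1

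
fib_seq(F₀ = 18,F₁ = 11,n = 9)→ [18, 11, 29, 40, 69, 109, 178, 287, 465]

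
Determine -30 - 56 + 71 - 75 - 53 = -143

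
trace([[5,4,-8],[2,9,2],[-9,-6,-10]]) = diagonal: 5 + 9 + (-10)
= 4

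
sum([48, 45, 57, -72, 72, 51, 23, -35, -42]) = 48 + 45 + 57 + (-72) + 72 + 51 + 23 + (-35) + (-42)
= 147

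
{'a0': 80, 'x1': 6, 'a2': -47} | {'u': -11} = {'a0': 80, 'x1': 6, 'a2': -47, 'u': -11}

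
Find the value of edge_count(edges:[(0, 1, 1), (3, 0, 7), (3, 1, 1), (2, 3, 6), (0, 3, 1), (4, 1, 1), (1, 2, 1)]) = 7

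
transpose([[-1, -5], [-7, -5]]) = [[-1, -7], [-5, -5]]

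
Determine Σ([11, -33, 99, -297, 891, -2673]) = 11 + -33 + 99 + -297 + 891 + -2673
= -2002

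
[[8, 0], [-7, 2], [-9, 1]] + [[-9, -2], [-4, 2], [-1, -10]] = [[-1, -2], [-11, 4], [-10, -9]]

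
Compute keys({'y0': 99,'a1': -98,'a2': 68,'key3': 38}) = ['y0', 'a1', 'a2', 'key3']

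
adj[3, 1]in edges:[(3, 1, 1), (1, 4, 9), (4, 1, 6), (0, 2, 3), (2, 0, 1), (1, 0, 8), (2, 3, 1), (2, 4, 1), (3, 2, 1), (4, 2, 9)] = 1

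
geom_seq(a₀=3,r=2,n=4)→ a_0 = 3*2^0 = 3
a_1 = 3*2^1 = 6
a_2 = 3*2^2 = 12
...
= [3, 6, 12, 24]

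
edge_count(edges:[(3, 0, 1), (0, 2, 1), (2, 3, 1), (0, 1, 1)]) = 4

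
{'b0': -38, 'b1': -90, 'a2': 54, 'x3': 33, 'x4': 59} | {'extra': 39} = {'b0': -38, 'b1': -90, 'a2': 54, 'x3': 33, 'x4': 59, 'extra': 39}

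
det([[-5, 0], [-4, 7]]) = -35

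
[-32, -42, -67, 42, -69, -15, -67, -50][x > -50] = [-32, -42, 42, -15]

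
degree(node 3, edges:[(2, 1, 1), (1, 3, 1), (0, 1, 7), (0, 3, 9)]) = 2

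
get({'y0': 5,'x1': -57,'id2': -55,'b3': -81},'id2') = -55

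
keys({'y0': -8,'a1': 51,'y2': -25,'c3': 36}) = ['y0', 'a1', 'y2', 'c3']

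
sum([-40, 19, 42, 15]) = (-40) + 19 + 42 + 15
= 36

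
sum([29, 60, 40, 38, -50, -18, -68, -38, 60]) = 29 + 60 + 40 + 38 + (-50) + (-18) + (-68) + (-38) + 60
= 53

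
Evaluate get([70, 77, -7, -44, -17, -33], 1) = 77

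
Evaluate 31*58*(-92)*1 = -165416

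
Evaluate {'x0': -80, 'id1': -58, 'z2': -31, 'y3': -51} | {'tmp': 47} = {'x0': -80, 'id1': -58, 'z2': -31, 'y3': -51, 'tmp': 47}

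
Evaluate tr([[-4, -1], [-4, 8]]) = diagonal: (-4) + 8
= 4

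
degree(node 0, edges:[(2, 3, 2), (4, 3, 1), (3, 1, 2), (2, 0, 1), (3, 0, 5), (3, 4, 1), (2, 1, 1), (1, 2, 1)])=incident: (2,0), (3,0)
= 2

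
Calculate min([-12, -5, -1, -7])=-12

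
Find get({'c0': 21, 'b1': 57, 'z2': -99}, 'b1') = 57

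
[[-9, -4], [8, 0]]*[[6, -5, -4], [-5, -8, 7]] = [[-34, 77, 8], [48, -40, -32]]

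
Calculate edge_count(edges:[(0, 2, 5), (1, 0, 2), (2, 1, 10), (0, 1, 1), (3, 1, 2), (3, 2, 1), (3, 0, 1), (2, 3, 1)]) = 8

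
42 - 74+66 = 34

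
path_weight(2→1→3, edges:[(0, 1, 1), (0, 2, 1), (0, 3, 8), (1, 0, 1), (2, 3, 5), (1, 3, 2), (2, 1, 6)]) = w(2→1)=6 + w(1→3)=2
= 8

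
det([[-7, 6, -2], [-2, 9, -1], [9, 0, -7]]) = 465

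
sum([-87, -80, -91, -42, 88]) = -212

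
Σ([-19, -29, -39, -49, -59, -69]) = (-19) + (-29) + (-39) + (-49) + (-59) + (-69)
= -264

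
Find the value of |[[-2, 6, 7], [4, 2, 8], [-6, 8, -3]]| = (1)*(-2)*det([[2, 8], [8, -3]]) + (-1)*(6)*det([[4, 8], [-6, -3]]) + (1)*(7)*det([[4, 2], [-6, 8]])
= 140 + -216 + 308
= 232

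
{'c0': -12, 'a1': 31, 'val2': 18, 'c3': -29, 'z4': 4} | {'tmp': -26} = {'c0': -12, 'a1': 31, 'val2': 18, 'c3': -29, 'z4': 4, 'tmp': -26}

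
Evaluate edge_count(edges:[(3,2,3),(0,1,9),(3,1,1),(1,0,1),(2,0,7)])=5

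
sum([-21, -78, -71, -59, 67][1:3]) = slice → [-78, -71]
(-78) + (-71)
= -149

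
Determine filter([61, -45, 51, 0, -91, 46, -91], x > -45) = [61, 51, 0, 46]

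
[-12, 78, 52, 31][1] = 78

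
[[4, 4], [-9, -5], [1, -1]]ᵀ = [[4, -9, 1], [4, -5, -1]]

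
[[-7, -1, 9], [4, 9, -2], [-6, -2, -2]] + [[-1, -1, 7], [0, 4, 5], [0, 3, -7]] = [[-8, -2, 16], [4, 13, 3], [-6, 1, -9]]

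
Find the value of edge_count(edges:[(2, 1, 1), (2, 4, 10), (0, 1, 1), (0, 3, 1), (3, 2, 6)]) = 5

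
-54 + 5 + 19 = -30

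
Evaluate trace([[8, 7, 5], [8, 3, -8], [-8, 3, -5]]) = 6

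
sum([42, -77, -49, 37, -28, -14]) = 42 + (-77) + (-49) + 37 + (-28) + (-14)
= -89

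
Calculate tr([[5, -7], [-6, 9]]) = 14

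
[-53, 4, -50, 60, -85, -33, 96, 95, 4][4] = -85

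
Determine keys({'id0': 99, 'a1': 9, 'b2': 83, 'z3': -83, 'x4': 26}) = ['id0', 'a1', 'b2', 'z3', 'x4']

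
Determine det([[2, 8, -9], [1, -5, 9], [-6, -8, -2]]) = 90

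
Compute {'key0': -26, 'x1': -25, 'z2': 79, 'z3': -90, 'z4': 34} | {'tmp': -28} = {'key0': -26, 'x1': -25, 'z2': 79, 'z3': -90, 'z4': 34, 'tmp': -28}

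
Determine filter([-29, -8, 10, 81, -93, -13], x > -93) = keep x where x > -93: -29✓, -8✓, 10✓, 81✓, -93✗, -13✓
= [-29, -8, 10, 81, -13]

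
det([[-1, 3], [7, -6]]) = -15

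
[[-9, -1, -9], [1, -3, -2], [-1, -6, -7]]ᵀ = [[-9, 1, -1], [-1, -3, -6], [-9, -2, -7]]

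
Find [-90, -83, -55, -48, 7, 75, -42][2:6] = [-55, -48, 7, 75]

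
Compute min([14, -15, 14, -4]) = -15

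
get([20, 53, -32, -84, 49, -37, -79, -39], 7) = -39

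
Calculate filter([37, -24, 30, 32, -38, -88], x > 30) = [37, 32]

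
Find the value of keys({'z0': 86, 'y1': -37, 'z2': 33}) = ['z0', 'y1', 'z2']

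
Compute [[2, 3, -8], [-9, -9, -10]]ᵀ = [[2, -9], [3, -9], [-8, -10]]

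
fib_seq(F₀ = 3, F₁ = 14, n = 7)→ [3, 14, 17, 31, 48, 79, 127]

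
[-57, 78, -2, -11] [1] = 78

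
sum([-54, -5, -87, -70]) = -216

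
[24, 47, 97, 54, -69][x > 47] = keep x where x > 47: 24✗, 47✗, 97✓, 54✓, -69✗
= [97, 54]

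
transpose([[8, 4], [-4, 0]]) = [[8, -4], [4, 0]]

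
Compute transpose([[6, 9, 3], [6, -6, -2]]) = [[6, 6], [9, -6], [3, -2]]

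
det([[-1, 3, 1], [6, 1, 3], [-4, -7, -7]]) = 38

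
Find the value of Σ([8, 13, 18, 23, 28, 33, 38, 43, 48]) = 252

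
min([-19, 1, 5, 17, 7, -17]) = -19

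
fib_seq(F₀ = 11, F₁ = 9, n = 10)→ [11, 9, 20, 29, 49, 78, 127, 205, 332, 537]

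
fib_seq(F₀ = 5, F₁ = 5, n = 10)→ [5, 5, 10, 15, 25, 40, 65, 105, 170, 275]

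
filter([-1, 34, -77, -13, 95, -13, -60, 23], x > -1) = [34, 95, 23]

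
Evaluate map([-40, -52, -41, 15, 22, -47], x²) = [1600, 2704, 1681, 225, 484, 2209]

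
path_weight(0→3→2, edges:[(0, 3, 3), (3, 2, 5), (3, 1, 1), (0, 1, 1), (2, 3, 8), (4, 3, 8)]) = 8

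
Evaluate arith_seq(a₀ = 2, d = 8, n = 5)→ a_0 = 2 + 0*8 = 2
a_1 = 2 + 1*8 = 10
a_2 = 2 + 2*8 = 18
...
= [2, 10, 18, 26, 34]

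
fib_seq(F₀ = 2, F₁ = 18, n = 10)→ [2, 18, 20, 38, 58, 96, 154, 250, 404, 654]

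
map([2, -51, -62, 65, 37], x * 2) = [4, -102, -124, 130, 74]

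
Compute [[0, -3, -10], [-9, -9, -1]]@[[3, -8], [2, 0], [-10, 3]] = C[0][0] = (0)*(3) + (-3)*(2) + (-10)*(-10) = 94
C[0][1] = (0)*(-8) + (-3)*(0) + (-10)*(3) = -30
C[1][0] = (-9)*(3) + (-9)*(2) + (-1)*(-10) = -35
C[1][1] = (-9)*(-8) + (-9)*(0) + (-1)*(3) = 69
= [[94, -30], [-35, 69]]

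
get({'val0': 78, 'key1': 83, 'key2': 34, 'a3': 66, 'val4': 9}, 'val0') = 78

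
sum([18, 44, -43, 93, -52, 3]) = 63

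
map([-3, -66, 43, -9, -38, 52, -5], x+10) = -3+10=7, -66+10=-56, 43+10=53, -9+10=1, -38+10=-28, 52+10=62, -5+10=5
= [7, -56, 53, 1, -28, 62, 5]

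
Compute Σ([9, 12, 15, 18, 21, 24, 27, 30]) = 9 + 12 + 15 + 18 + 21 + 24 + 27 + 30
= 156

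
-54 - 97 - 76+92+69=-66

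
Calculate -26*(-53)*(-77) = -106106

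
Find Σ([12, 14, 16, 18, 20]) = 80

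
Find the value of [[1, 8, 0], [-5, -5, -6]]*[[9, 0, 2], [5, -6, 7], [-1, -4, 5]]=C[0][0] = (1)*(9) + (8)*(5) + (0)*(-1) = 49
C[0][1] = (1)*(0) + (8)*(-6) + (0)*(-4) = -48
C[0][2] = (1)*(2) + (8)*(7) + (0)*(5) = 58
C[1][0] = (-5)*(9) + (-5)*(5) + (-6)*(-1) = -64
C[1][1] = (-5)*(0) + (-5)*(-6) + (-6)*(-4) = 54
C[1][2] = (-5)*(2) + (-5)*(7) + (-6)*(5) = -75
= [[49, -48, 58], [-64, 54, -75]]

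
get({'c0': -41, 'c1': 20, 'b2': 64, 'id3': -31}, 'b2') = 64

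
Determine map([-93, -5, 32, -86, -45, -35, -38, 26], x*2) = -93*2=-186, -5*2=-10, 32*2=64, -86*2=-172, -45*2=-90, -35*2=-70, -38*2=-76, 26*2=52
= [-186, -10, 64, -172, -90, -70, -76, 52]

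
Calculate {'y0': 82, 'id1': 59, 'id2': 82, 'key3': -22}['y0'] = 82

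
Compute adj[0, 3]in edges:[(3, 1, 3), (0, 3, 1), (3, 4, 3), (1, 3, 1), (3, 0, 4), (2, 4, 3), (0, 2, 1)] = 1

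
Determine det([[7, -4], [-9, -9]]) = -99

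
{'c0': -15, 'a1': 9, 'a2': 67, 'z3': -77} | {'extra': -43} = {'c0': -15, 'a1': 9, 'a2': 67, 'z3': -77, 'extra': -43}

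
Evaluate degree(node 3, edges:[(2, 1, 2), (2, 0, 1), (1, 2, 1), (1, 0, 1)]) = incident: none
= 0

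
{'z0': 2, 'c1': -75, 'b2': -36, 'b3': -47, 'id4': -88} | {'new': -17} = {'z0': 2, 'c1': -75, 'b2': -36, 'b3': -47, 'id4': -88, 'new': -17}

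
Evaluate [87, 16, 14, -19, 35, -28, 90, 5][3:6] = [-19, 35, -28]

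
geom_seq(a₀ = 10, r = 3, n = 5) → [10, 30, 90, 270, 810]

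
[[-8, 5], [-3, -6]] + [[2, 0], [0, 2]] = [[-6, 5], [-3, -4]]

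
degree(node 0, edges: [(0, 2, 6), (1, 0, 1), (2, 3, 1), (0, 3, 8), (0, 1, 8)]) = incident: (0,2), (1,0), (0,3), (0,1)
= 4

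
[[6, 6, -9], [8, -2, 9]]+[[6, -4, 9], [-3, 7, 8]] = [[12, 2, 0], [5, 5, 17]]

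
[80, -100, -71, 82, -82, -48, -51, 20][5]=-48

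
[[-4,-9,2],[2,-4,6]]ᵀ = [[-4, 2], [-9, -4], [2, 6]]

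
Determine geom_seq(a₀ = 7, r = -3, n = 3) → [7, -21, 63]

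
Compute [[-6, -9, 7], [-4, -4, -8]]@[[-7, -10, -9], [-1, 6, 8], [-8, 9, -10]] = [[-5, 69, -88], [96, -56, 84]]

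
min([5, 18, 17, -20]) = -20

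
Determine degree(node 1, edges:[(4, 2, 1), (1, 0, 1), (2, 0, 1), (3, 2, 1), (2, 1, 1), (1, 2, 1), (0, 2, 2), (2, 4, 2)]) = 3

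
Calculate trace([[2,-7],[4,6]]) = 8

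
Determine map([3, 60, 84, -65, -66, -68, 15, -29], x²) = [9, 3600, 7056, 4225, 4356, 4624, 225, 841]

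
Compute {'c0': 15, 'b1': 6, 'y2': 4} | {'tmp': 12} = {'c0': 15, 'b1': 6, 'y2': 4, 'tmp': 12}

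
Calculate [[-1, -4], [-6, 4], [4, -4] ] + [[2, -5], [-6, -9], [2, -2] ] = [[1, -9], [-12, -5], [6, -6]]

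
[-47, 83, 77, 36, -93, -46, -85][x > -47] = keep x where x > -47: -47✗, 83✓, 77✓, 36✓, -93✗, -46✓, -85✗
= [83, 77, 36, -46]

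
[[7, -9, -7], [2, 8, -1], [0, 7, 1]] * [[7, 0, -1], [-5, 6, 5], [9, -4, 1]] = [[31, -26, -59], [-35, 52, 37], [-26, 38, 36]]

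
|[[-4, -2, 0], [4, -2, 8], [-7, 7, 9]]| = 480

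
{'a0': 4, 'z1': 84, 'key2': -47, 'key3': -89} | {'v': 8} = {'a0': 4, 'z1': 84, 'key2': -47, 'key3': -89, 'v': 8}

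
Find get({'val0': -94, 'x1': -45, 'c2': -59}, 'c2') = -59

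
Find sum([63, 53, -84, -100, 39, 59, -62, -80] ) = 63 + 53 + (-84) + (-100) + 39 + 59 + (-62) + (-80)
= -112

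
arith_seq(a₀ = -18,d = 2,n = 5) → a_0 = -18 + 0*2 = -18
a_1 = -18 + 1*2 = -16
a_2 = -18 + 2*2 = -14
...
= [-18, -16, -14, -12, -10]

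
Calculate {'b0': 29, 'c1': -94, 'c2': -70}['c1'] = -94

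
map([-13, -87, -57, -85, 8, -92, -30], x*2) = -13*2=-26, -87*2=-174, -57*2=-114, -85*2=-170, 8*2=16, -92*2=-184, -30*2=-60
= [-26, -174, -114, -170, 16, -184, -60]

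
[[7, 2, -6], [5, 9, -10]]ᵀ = [[7, 5], [2, 9], [-6, -10]]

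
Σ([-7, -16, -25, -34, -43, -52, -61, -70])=-308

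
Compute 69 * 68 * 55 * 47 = 12128820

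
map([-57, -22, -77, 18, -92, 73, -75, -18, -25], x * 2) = [-114, -44, -154, 36, -184, 146, -150, -36, -50]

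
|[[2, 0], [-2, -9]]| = (2)*(-9) - (0)*(-2)
= -18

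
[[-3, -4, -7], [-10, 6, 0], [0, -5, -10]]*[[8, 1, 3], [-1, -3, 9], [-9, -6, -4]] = [[43, 51, -17], [-86, -28, 24], [95, 75, -5]]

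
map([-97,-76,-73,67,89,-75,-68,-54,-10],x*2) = [-194, -152, -146, 134, 178, -150, -136, -108, -20]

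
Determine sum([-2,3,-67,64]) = (-2) + 3 + (-67) + 64
= -2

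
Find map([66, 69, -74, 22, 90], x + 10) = [76, 79, -64, 32, 100]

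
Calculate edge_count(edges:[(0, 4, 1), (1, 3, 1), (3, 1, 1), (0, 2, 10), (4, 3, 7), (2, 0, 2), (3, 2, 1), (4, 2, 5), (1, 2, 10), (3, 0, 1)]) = 10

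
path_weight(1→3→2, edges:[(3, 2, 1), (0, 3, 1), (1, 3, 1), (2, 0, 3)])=2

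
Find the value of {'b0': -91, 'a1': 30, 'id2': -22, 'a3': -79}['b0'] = -91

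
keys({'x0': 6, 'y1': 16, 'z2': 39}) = ['x0', 'y1', 'z2']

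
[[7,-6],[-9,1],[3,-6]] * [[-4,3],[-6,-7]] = C[0][0] = (7)*(-4) + (-6)*(-6) = 8
C[0][1] = (7)*(3) + (-6)*(-7) = 63
C[1][0] = (-9)*(-4) + (1)*(-6) = 30
C[1][1] = (-9)*(3) + (1)*(-7) = -34
C[2][0] = (3)*(-4) + (-6)*(-6) = 24
C[2][1] = (3)*(3) + (-6)*(-7) = 51
= [[8, 63], [30, -34], [24, 51]]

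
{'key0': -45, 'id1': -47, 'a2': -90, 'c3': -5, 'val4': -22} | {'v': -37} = {'key0': -45, 'id1': -47, 'a2': -90, 'c3': -5, 'val4': -22, 'v': -37}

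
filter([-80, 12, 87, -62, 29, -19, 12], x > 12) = keep x where x > 12: -80✗, 12✗, 87✓, -62✗, 29✓, -19✗, 12✗
= [87, 29]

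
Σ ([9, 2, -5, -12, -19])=9 + 2 + (-5) + (-12) + (-19)
= -25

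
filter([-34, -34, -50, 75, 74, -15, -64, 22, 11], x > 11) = [75, 74, 22]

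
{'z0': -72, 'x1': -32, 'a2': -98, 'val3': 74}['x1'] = -32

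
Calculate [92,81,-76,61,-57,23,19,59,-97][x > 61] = keep x where x > 61: 92✓, 81✓, -76✗, 61✗, -57✗, 23✗, 19✗, 59✗, -97✗
= [92, 81]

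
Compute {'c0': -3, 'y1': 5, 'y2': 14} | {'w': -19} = {'c0': -3, 'y1': 5, 'y2': 14, 'w': -19}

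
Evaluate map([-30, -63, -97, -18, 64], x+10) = [-20, -53, -87, -8, 74]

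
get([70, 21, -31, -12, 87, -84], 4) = 87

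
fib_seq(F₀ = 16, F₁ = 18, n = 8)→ [16, 18, 34, 52, 86, 138, 224, 362]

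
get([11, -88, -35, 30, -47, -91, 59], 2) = -35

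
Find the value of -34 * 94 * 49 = -156604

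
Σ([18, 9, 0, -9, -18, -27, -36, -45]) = 18 + 9 + 0 + (-9) + (-18) + (-27) + (-36) + (-45)
= -108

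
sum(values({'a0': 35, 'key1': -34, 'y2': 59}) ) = 60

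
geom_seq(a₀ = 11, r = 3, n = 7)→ a_0 = 11*3^0 = 11
a_1 = 11*3^1 = 33
a_2 = 11*3^2 = 99
...
= [11, 33, 99, 297, 891, 2673, 8019]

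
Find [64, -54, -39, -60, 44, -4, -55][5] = -4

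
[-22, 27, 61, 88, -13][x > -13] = keep x where x > -13: -22✗, 27✓, 61✓, 88✓, -13✗
= [27, 61, 88]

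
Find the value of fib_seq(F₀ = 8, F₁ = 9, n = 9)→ F_2 = F_1 + F_0 = 17
F_3 = F_2 + F_1 = 26
F_4 = F_3 + F_2 = 43
...
= [8, 9, 17, 26, 43, 69, 112, 181, 293]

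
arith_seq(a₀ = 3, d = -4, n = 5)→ a_0 = 3 + 0*-4 = 3
a_1 = 3 + 1*-4 = -1
a_2 = 3 + 2*-4 = -5
...
= [3, -1, -5, -9, -13]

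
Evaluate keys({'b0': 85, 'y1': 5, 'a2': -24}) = ['b0', 'y1', 'a2']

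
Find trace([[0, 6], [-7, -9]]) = diagonal: 0 + (-9)
= -9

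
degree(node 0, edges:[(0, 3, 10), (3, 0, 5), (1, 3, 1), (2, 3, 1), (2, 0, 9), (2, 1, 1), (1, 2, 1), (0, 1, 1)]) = incident: (0,3), (3,0), (2,0), (0,1)
= 4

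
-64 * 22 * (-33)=46464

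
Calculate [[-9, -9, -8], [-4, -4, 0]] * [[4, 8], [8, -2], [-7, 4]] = [[-52, -86], [-48, -24]]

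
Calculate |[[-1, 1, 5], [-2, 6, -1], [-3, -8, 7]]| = (1)*(-1)*det([[6, -1], [-8, 7]]) + (-1)*(1)*det([[-2, -1], [-3, 7]]) + (1)*(5)*det([[-2, 6], [-3, -8]])
= -34 + 17 + 170
= 153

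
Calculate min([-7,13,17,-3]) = -7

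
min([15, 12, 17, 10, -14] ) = -14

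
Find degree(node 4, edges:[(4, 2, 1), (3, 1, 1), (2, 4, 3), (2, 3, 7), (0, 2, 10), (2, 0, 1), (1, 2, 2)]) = 2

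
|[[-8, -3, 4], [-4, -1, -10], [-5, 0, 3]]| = -182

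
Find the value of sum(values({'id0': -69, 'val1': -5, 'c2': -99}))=-173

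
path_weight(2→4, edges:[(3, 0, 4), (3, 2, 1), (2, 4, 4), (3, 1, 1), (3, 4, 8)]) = 4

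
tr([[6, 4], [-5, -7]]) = -1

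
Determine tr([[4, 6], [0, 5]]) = 9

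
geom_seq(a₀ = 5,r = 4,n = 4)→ a_0 = 5*4^0 = 5
a_1 = 5*4^1 = 20
a_2 = 5*4^2 = 80
...
= [5, 20, 80, 320]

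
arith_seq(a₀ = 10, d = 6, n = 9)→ a_0 = 10 + 0*6 = 10
a_1 = 10 + 1*6 = 16
a_2 = 10 + 2*6 = 22
...
= [10, 16, 22, 28, 34, 40, 46, 52, 58]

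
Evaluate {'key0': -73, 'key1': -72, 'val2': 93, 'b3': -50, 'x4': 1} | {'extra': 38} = {'key0': -73, 'key1': -72, 'val2': 93, 'b3': -50, 'x4': 1, 'extra': 38}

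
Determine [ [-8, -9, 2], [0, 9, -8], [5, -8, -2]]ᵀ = [[-8, 0, 5], [-9, 9, -8], [2, -8, -2]]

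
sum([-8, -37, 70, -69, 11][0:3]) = 25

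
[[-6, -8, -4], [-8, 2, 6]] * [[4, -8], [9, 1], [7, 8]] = [[-124, 8], [28, 114]]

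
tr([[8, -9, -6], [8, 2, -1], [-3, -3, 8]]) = 18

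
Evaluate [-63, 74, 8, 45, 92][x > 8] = [74, 45, 92]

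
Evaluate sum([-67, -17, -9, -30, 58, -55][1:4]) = slice → [-17, -9, -30]
(-17) + (-9) + (-30)
= -56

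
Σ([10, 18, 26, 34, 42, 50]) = 10 + 18 + 26 + 34 + 42 + 50
= 180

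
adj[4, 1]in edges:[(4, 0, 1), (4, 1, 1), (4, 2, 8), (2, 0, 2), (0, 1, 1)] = 1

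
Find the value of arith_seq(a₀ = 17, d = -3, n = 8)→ [17, 14, 11, 8, 5, 2, -1, -4]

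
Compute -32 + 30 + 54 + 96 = 148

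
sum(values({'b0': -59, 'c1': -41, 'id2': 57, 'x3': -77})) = -120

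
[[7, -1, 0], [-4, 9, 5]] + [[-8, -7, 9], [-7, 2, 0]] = [[-1, -8, 9], [-11, 11, 5]]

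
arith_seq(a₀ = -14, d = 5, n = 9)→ [-14, -9, -4, 1, 6, 11, 16, 21, 26]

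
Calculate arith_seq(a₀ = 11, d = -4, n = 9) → [11, 7, 3, -1, -5, -9, -13, -17, -21]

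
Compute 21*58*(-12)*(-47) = 686952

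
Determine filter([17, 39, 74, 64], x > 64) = [74]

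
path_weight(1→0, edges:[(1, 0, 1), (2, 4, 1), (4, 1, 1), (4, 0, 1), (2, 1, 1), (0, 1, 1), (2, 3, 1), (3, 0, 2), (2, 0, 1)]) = w(1→0)=1
= 1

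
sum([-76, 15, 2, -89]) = -148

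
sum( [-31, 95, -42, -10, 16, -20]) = 8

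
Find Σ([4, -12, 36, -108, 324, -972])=-728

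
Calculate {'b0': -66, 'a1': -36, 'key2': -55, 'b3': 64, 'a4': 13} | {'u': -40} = {'b0': -66, 'a1': -36, 'key2': -55, 'b3': 64, 'a4': 13, 'u': -40}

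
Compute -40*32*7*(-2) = 17920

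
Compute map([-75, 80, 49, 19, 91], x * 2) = [-150, 160, 98, 38, 182]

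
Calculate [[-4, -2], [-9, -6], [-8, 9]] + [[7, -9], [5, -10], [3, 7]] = [[3, -11], [-4, -16], [-5, 16]]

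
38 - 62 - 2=-26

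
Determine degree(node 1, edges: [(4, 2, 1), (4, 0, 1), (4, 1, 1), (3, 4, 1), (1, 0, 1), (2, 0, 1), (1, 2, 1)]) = incident: (4,1), (1,0), (1,2)
= 3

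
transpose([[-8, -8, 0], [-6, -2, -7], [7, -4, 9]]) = [[-8, -6, 7], [-8, -2, -4], [0, -7, 9]]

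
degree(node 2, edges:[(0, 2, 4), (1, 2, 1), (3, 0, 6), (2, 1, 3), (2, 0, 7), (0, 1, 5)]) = 4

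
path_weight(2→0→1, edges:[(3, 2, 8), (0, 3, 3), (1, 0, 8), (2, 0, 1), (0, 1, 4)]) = w(2→0)=1 + w(0→1)=4
= 5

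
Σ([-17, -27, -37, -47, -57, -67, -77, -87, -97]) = (-17) + (-27) + (-37) + (-47) + (-57) + (-67) + (-77) + (-87) + (-97)
= -513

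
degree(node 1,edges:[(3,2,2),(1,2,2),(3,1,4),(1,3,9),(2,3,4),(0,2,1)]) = incident: (1,2), (3,1), (1,3)
= 3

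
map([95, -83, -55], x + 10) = [105, -73, -45]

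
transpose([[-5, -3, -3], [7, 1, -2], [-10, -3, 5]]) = [[-5, 7, -10], [-3, 1, -3], [-3, -2, 5]]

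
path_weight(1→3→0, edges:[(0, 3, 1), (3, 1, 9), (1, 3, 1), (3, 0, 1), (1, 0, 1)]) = w(1→3)=1 + w(3→0)=1
= 2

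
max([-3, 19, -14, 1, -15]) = 19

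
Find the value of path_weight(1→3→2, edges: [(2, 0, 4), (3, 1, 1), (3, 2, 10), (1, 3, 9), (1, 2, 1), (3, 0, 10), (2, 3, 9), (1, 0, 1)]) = 19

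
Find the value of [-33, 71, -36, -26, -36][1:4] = [71, -36, -26]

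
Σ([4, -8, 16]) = 12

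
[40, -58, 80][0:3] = [40, -58, 80]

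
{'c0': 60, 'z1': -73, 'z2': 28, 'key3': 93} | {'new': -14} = {'c0': 60, 'z1': -73, 'z2': 28, 'key3': 93, 'new': -14}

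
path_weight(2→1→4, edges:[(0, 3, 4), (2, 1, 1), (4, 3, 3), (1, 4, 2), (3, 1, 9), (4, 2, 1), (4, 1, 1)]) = 3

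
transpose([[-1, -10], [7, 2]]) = [[-1, 7], [-10, 2]]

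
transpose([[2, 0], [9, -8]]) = [[2, 9], [0, -8]]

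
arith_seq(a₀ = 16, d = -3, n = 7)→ a_0 = 16 + 0*-3 = 16
a_1 = 16 + 1*-3 = 13
a_2 = 16 + 2*-3 = 10
...
= [16, 13, 10, 7, 4, 1, -2]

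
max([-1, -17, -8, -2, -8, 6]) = 6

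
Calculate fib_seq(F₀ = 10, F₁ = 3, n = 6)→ [10, 3, 13, 16, 29, 45]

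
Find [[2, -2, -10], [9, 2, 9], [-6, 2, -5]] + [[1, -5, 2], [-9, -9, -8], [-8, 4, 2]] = [[3, -7, -8], [0, -7, 1], [-14, 6, -3]]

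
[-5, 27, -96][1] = 27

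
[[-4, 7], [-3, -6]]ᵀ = [[-4, -3], [7, -6]]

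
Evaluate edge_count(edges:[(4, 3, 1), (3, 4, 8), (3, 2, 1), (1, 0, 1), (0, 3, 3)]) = 5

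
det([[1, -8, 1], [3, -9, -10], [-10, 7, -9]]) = -934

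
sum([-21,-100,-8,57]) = (-21) + (-100) + (-8) + 57
= -72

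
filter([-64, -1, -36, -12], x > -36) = [-1, -12]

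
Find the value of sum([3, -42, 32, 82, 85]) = 160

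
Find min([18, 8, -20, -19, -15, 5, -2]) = -20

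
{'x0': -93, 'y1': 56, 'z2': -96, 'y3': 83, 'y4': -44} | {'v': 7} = {'x0': -93, 'y1': 56, 'z2': -96, 'y3': 83, 'y4': -44, 'v': 7}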